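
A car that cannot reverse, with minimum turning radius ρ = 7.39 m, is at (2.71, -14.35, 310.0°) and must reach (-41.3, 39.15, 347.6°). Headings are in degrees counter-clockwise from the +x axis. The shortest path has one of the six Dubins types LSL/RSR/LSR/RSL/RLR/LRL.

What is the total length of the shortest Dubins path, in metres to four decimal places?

106.3843 m

Let ψ = atan2(Δy, Δx) = atan2(53.50, -44.01) = 129.4413° be the start→goal bearing.
Normalize: d = |goal − start| / ρ = 69.275754/7.39 = 9.374256, α = (θ_start − ψ) mod 360° = 180.5587° = 3.151344 rad, β = (θ_goal − ψ) mod 360° = 218.1587° = 3.807588 rad.
Common terms: sin α = -0.009751, cos α = -0.999952, sin β = -0.617842, cos β = -0.786302, cos(α−β) = 0.792290, d² = 87.876681. Work in radians in the unit-radius frame; every candidate has L = ρ·(t + p + q).
LSL: p² = 2 + d² − 2cos(α−β) + 2d(sin α − sin β) = 99.692899; p = √p² = 9.984633; φ = atan2(cos β − cos α, d + sin α − sin β) = 0.021400 rad; t = (φ − α) mod 2π = 3.153241 rad, q = (β − φ) mod 2π = 3.786188 rad → L = 7.39·(3.153241 + 9.984633 + 3.786188) = 7.39·16.924062 = 125.068820 m
RSR: p² = 2 + d² − 2cos(α−β) + 2d(sin β − sin α) = 76.891305; p = √p² = 8.768769; φ = atan2(cos α − cos β, d − sin α + sin β) = -0.024367 rad; t = (α − φ) mod 2π = 3.175711 rad, q = (φ − β) mod 2π = 2.451230 rad → L = 7.39·(3.175711 + 8.768769 + 2.451230) = 7.39·14.395710 = 106.384299 m
LSR: p² = d² − 2 + 2cos(α−β) + 2d(sin α + sin β) = 75.694823; p = √p² = 8.700277; φ = atan2(−cos α − cos β, d + sin α + sin β) − atan2(−2, p) = 0.427403 rad; t = (φ − α) mod 2π = 3.559245 rad, q = (φ − β) mod 2π = 2.903001 rad → L = 7.39·(3.559245 + 8.700277 + 2.903001) = 7.39·15.162523 = 112.051044 m
RSL: p² = d² − 2 + 2cos(α−β) − 2d(sin α + sin β) = 99.227698; p = √p² = 9.961310; φ = atan2(cos α + cos β, d − sin α − sin β) − atan2(2, p) = -0.374872 rad; t = (α − φ) mod 2π = 3.526216 rad, q = (β − φ) mod 2π = 4.182459 rad → L = 7.39·(3.526216 + 9.961310 + 4.182459) = 7.39·17.669985 = 130.581190 m
RLR: c = (6 − d² + 2cos(α−β) + 2d(sin α − sin β))/8 = -8.611413, |c| > 1 → infeasible
LRL: c = (6 − d² + 2cos(α−β) − 2d(sin α − sin β))/8 = -11.461612, |c| > 1 → infeasible
Shortest: RSR with L = 106.384299 m ≈ 106.3843 m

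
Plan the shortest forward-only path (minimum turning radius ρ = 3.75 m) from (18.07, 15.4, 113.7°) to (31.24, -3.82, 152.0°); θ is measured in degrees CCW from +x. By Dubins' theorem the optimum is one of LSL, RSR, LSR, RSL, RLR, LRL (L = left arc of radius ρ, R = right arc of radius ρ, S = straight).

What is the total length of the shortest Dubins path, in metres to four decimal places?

Let ψ = atan2(Δy, Δx) = atan2(-19.22, 13.17) = -55.5801° be the start→goal bearing.
Normalize: d = |goal − start| / ρ = 23.299298/3.75 = 6.213146, α = (θ_start − ψ) mod 360° = 169.2801° = 2.954496 rad, β = (θ_goal − ψ) mod 360° = 207.5801° = 3.622957 rad.
Common terms: sin α = 0.186007, cos α = -0.982548, sin β = -0.462989, cos β = -0.886364, cos(α−β) = 0.784776, d² = 38.603186. Work in radians in the unit-radius frame; every candidate has L = ρ·(t + p + q).
LSL: p² = 2 + d² − 2cos(α−β) + 2d(sin α − sin β) = 47.098248; p = √p² = 6.862816; φ = atan2(cos β − cos α, d + sin α − sin β) = 0.014016 rad; t = (φ − α) mod 2π = 3.342705 rad, q = (β − φ) mod 2π = 3.608941 rad → L = 3.75·(3.342705 + 6.862816 + 3.608941) = 3.75·13.814463 = 51.804235 m
RSR: p² = 2 + d² − 2cos(α−β) + 2d(sin β − sin α) = 30.969018; p = √p² = 5.564981; φ = atan2(cos α − cos β, d − sin α + sin β) = -0.017285 rad; t = (α − φ) mod 2π = 2.971780 rad, q = (φ − β) mod 2π = 2.642944 rad → L = 3.75·(2.971780 + 5.564981 + 2.642944) = 3.75·11.179706 = 41.923896 m
LSR: p² = d² − 2 + 2cos(α−β) + 2d(sin α + sin β) = 34.730887; p = √p² = 5.893292; φ = atan2(−cos α − cos β, d + sin α + sin β) − atan2(−2, p) = 0.632183 rad; t = (φ − α) mod 2π = 3.960873 rad, q = (φ − β) mod 2π = 3.292412 rad → L = 3.75·(3.960873 + 5.893292 + 3.292412) = 3.75·13.146577 = 49.299663 m
RSL: p² = d² − 2 + 2cos(α−β) − 2d(sin α + sin β) = 41.614590; p = √p² = 6.450937; φ = atan2(cos α + cos β, d − sin α − sin β) − atan2(2, p) = -0.581012 rad; t = (α − φ) mod 2π = 3.535508 rad, q = (β − φ) mod 2π = 4.203969 rad → L = 3.75·(3.535508 + 6.450937 + 4.203969) = 3.75·14.190414 = 53.214052 m
RLR: c = (6 − d² + 2cos(α−β) + 2d(sin α − sin β))/8 = -2.871127, |c| > 1 → infeasible
LRL: c = (6 − d² + 2cos(α−β) − 2d(sin α − sin β))/8 = -4.887281, |c| > 1 → infeasible
Shortest: RSR with L = 41.923896 m ≈ 41.9239 m

41.9239 m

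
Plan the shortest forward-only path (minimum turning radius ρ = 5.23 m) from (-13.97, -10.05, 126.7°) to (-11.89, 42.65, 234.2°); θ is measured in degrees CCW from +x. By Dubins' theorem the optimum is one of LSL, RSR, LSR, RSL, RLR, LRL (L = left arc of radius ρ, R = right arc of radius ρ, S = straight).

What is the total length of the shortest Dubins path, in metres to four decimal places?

64.7347 m

Let ψ = atan2(Δy, Δx) = atan2(52.70, 2.08) = 87.7398° be the start→goal bearing.
Normalize: d = |goal − start| / ρ = 52.741031/5.23 = 10.084327, α = (θ_start − ψ) mod 360° = 38.9602° = 0.679984 rad, β = (θ_goal − ψ) mod 360° = 146.4602° = 2.556213 rad.
Common terms: sin α = 0.628781, cos α = 0.777583, sin β = 0.552516, cos β = -0.833502, cos(α−β) = -0.300706, d² = 101.693656. Work in radians in the unit-radius frame; every candidate has L = ρ·(t + p + q).
LSL: p² = 2 + d² − 2cos(α−β) + 2d(sin α − sin β) = 105.833225; p = √p² = 10.287528; φ = atan2(cos β − cos α, d + sin α − sin β) = -0.157253 rad; t = (φ − α) mod 2π = 5.445948 rad, q = (β − φ) mod 2π = 2.713466 rad → L = 5.23·(5.445948 + 10.287528 + 2.713466) = 5.23·18.446942 = 96.477506 m
RSR: p² = 2 + d² − 2cos(α−β) + 2d(sin β − sin α) = 102.756910; p = √p² = 10.136908; φ = atan2(cos α − cos β, d − sin α + sin β) = 0.159609 rad; t = (α − φ) mod 2π = 0.520375 rad, q = (φ − β) mod 2π = 3.886582 rad → L = 5.23·(0.520375 + 10.136908 + 3.886582) = 5.23·14.543865 = 76.064412 m
LSR: p² = d² − 2 + 2cos(α−β) + 2d(sin α + sin β) = 122.917405; p = √p² = 11.086812; φ = atan2(−cos α − cos β, d + sin α + sin β) − atan2(−2, p) = 0.183439 rad; t = (φ − α) mod 2π = 5.786640 rad, q = (φ − β) mod 2π = 3.910411 rad → L = 5.23·(5.786640 + 11.086812 + 3.910411) = 5.23·20.783863 = 108.699605 m
RSL: p² = d² − 2 + 2cos(α−β) − 2d(sin α + sin β) = 75.267084; p = √p² = 8.675660; φ = atan2(cos α + cos β, d − sin α − sin β) − atan2(2, p) = -0.232853 rad; t = (α − φ) mod 2π = 0.912837 rad, q = (β − φ) mod 2π = 2.789066 rad → L = 5.23·(0.912837 + 8.675660 + 2.789066) = 5.23·12.377563 = 64.734653 m
RLR: c = (6 − d² + 2cos(α−β) + 2d(sin α − sin β))/8 = -11.844614, |c| > 1 → infeasible
LRL: c = (6 − d² + 2cos(α−β) − 2d(sin α − sin β))/8 = -12.229153, |c| > 1 → infeasible
Shortest: RSL with L = 64.734653 m ≈ 64.7347 m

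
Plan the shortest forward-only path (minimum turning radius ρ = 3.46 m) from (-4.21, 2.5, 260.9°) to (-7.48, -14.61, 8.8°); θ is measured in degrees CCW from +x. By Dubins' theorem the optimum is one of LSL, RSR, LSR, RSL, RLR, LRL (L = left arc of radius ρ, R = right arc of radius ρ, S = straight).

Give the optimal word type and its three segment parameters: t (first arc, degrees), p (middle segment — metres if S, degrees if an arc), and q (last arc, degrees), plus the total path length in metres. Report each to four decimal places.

Let ψ = atan2(Δy, Δx) = atan2(-17.11, -3.27) = -100.8197° be the start→goal bearing.
Normalize: d = |goal − start| / ρ = 17.419673/3.46 = 5.034588, α = (θ_start − ψ) mod 360° = 1.7197° = 0.030014 rad, β = (θ_goal − ψ) mod 360° = 109.6197° = 1.913224 rad.
Common terms: sin α = 0.030010, cos α = 0.999550, sin β = 0.941942, cos β = -0.335775, cos(α−β) = -0.307357, d² = 25.347071. Work in radians in the unit-radius frame; every candidate has L = ρ·(t + p + q).
LSL: p² = 2 + d² − 2cos(α−β) + 2d(sin α − sin β) = 18.779377; p = √p² = 4.333518; φ = atan2(cos β − cos α, d + sin α − sin β) = -0.313236 rad; t = (φ − α) mod 2π = 5.939935 rad, q = (β − φ) mod 2π = 2.226460 rad → L = 3.46·(5.939935 + 4.333518 + 2.226460) = 3.46·12.499913 = 43.249700 m
RSR: p² = 2 + d² − 2cos(α−β) + 2d(sin β − sin α) = 37.144192; p = √p² = 6.094604; φ = atan2(cos α − cos β, d − sin α + sin β) = 0.220891 rad; t = (α − φ) mod 2π = 6.092308 rad, q = (φ − β) mod 2π = 4.590852 rad → L = 3.46·(6.092308 + 6.094604 + 4.590852) = 3.46·16.777764 = 58.051063 m
LSR: p² = d² − 2 + 2cos(α−β) + 2d(sin α + sin β) = 32.519111; p = √p² = 5.702553; φ = atan2(−cos α − cos β, d + sin α + sin β) − atan2(−2, p) = 0.227254 rad; t = (φ − α) mod 2π = 0.197240 rad, q = (φ − β) mod 2π = 4.597215 rad → L = 3.46·(0.197240 + 5.702553 + 4.597215) = 3.46·10.497008 = 36.319648 m
RSL: p² = d² − 2 + 2cos(α−β) − 2d(sin α + sin β) = 12.945605; p = √p² = 3.598000; φ = atan2(cos α + cos β, d − sin α − sin β) − atan2(2, p) = -0.345380 rad; t = (α − φ) mod 2π = 0.375394 rad, q = (β − φ) mod 2π = 2.258605 rad → L = 3.46·(0.375394 + 3.598000 + 2.258605) = 3.46·6.231999 = 21.562718 m
RLR: c = (6 − d² + 2cos(α−β) + 2d(sin α − sin β))/8 = -3.643024, |c| > 1 → infeasible
LRL: c = (6 − d² + 2cos(α−β) − 2d(sin α − sin β))/8 = -1.347422, |c| > 1 → infeasible
Shortest: RSL with L = 21.562718 m ≈ 21.5627 m
Convert RSL to answer units (arcs ×180/π): t = 0.375394·180/π = 21.5085°, p = ρ·p = 3.46·3.598000 = 12.4491 m, q = 2.258605·180/π = 129.4085°, L = 21.5627 m.

RSL: t = 21.5085°, p = 12.4491 m, q = 129.4085°, L = 21.5627 m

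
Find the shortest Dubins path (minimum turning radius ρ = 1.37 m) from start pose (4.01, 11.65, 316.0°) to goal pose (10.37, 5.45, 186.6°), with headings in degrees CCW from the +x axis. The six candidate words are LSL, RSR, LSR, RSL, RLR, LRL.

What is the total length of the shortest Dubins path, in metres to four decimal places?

Let ψ = atan2(Δy, Δx) = atan2(-6.20, 6.36) = -44.2702° be the start→goal bearing.
Normalize: d = |goal − start| / ρ = 8.881982/1.37 = 6.483198, α = (θ_start − ψ) mod 360° = 0.2702° = 0.004715 rad, β = (θ_goal − ψ) mod 360° = 230.8702° = 4.029444 rad.
Common terms: sin α = 0.004715, cos α = 0.999989, sin β = -0.775718, cos β = -0.631080, cos(α−β) = -0.634731, d² = 42.031861. Work in radians in the unit-radius frame; every candidate has L = ρ·(t + p + q).
LSL: p² = 2 + d² − 2cos(α−β) + 2d(sin α − sin β) = 55.420725; p = √p² = 7.444510; φ = atan2(cos β − cos α, d + sin α − sin β) = -0.220889 rad; t = (φ − α) mod 2π = 6.057581 rad, q = (β − φ) mod 2π = 4.250333 rad → L = 1.37·(6.057581 + 7.444510 + 4.250333) = 1.37·17.752424 = 24.320821 m
RSR: p² = 2 + d² − 2cos(α−β) + 2d(sin β − sin α) = 35.181919; p = √p² = 5.931435; φ = atan2(cos α − cos β, d − sin α + sin β) = 0.278576 rad; t = (α − φ) mod 2π = 6.009324 rad, q = (φ − β) mod 2π = 2.532317 rad → L = 1.37·(6.009324 + 5.931435 + 2.532317) = 1.37·14.473076 = 19.828114 m
LSR: p² = d² − 2 + 2cos(α−β) + 2d(sin α + sin β) = 28.765273; p = √p² = 5.363327; φ = atan2(−cos α − cos β, d + sin α + sin β) − atan2(−2, p) = 0.292438 rad; t = (φ − α) mod 2π = 0.287723 rad, q = (φ − β) mod 2π = 2.546179 rad → L = 1.37·(0.287723 + 5.363327 + 2.546179) = 1.37·8.197228 = 11.230202 m
RSL: p² = d² − 2 + 2cos(α−β) − 2d(sin α + sin β) = 48.759527; p = √p² = 6.982802; φ = atan2(cos α + cos β, d − sin α − sin β) − atan2(2, p) = -0.228139 rad; t = (α − φ) mod 2π = 0.232854 rad, q = (β − φ) mod 2π = 4.257584 rad → L = 1.37·(0.232854 + 6.982802 + 4.257584) = 1.37·11.473240 = 15.718339 m
RLR: c = (6 − d² + 2cos(α−β) + 2d(sin α − sin β))/8 = -3.397740, |c| > 1 → infeasible
LRL: c = (6 − d² + 2cos(α−β) − 2d(sin α − sin β))/8 = -5.927591, |c| > 1 → infeasible
Shortest: LSR with L = 11.230202 m ≈ 11.2302 m

11.2302 m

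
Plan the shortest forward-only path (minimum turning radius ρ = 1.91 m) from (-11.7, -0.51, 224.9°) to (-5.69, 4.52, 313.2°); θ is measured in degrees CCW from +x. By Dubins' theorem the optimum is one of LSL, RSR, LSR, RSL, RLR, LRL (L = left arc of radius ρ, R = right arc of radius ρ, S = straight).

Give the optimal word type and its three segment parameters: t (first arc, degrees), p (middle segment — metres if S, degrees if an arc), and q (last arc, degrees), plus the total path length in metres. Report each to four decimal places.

RSR: t = 203.2376°, p = 6.4192 m, q = 68.4624°, L = 15.4766 m

Let ψ = atan2(Δy, Δx) = atan2(5.03, 6.01) = 39.9273° be the start→goal bearing.
Normalize: d = |goal − start| / ρ = 7.837155/1.91 = 4.103223, α = (θ_start − ψ) mod 360° = 184.9727° = 3.228383 rad, β = (θ_goal − ψ) mod 360° = 273.2727° = 4.769509 rad.
Common terms: sin α = -0.086682, cos α = -0.996236, sin β = -0.998369, cos β = 0.057089, cos(α−β) = 0.029666, d² = 16.836435. Work in radians in the unit-radius frame; every candidate has L = ρ·(t + p + q).
LSL: p² = 2 + d² − 2cos(α−β) + 2d(sin α − sin β) = 26.258815; p = √p² = 5.124336; φ = atan2(cos β − cos α, d + sin α − sin β) = 0.207029 rad; t = (φ − α) mod 2π = 3.261831 rad, q = (β − φ) mod 2π = 4.562480 rad → L = 1.91·(3.261831 + 5.124336 + 4.562480) = 1.91·12.948647 = 24.731915 m
RSR: p² = 2 + d² − 2cos(α−β) + 2d(sin β − sin α) = 11.295391; p = √p² = 3.360862; φ = atan2(cos α − cos β, d − sin α + sin β) = -0.318781 rad; t = (α − φ) mod 2π = 3.547164 rad, q = (φ − β) mod 2π = 1.194895 rad → L = 1.91·(3.547164 + 3.360862 + 1.194895) = 1.91·8.102921 = 15.476580 m
LSR: p² = d² − 2 + 2cos(α−β) + 2d(sin α + sin β) = 5.991357; p = √p² = 2.447725; φ = atan2(−cos α − cos β, d + sin α + sin β) − atan2(−2, p) = 0.986740 rad; t = (φ − α) mod 2π = 4.041542 rad, q = (φ − β) mod 2π = 2.500416 rad → L = 1.91·(4.041542 + 2.447725 + 2.500416) = 1.91·8.989683 = 17.170294 m
RSL: p² = d² − 2 + 2cos(α−β) − 2d(sin α + sin β) = 23.800179; p = √p² = 4.878543; φ = atan2(cos α + cos β, d − sin α − sin β) − atan2(2, p) = -0.568136 rad; t = (α − φ) mod 2π = 3.796519 rad, q = (β − φ) mod 2π = 5.337645 rad → L = 1.91·(3.796519 + 4.878543 + 5.337645) = 1.91·14.012707 = 26.764271 m
RLR: c = (6 − d² + 2cos(α−β) + 2d(sin α − sin β))/8 = -0.411924; p = 2π − arccos c = 4.287825 rad; φ = atan2(cos α − cos β, d − sin α + sin β) = -0.318781 rad; t = (α − φ + p/2) mod 2π = 5.691077 rad, q = (α − β − t + p) mod 2π = 3.338807 rad → L = 1.91·(5.691077 + 4.287825 + 3.338807) = 1.91·13.317709 = 25.436824 m
LRL: c = (6 − d² + 2cos(α−β) − 2d(sin α − sin β))/8 = -2.282352, |c| > 1 → infeasible
Shortest: RSR with L = 15.476580 m ≈ 15.4766 m
Convert RSR to answer units (arcs ×180/π): t = 3.547164·180/π = 203.2376°, p = ρ·p = 1.91·3.360862 = 6.4192 m, q = 1.194895·180/π = 68.4624°, L = 15.4766 m.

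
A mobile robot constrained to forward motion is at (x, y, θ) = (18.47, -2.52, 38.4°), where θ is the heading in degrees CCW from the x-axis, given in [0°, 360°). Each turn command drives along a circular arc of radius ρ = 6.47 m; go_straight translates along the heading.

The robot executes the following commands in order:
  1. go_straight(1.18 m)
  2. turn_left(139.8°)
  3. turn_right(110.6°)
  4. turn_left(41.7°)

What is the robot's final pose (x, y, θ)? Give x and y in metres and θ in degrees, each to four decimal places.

(9.9252, 23.2865, 109.3000°)

set_pose: (x, y, θ) = (18.4700, -2.5200, 38.4000°), ρ = 6.47
go_straight(1.18): x += 1.18·cos θ, y += 1.18·sin θ → (19.3948, -1.7870, 38.4000°)
turn_left(139.8°): centre at ρ to the left, rotate +139.8° → (15.5792, 9.7503, 178.2000°)
turn_right(110.6°): centre at ρ to the right, rotate −110.6° → (9.8006, 18.6826, 67.6000°)
turn_left(41.7°): centre at ρ to the left, rotate +41.7° → (9.9252, 23.2865, 109.3000°)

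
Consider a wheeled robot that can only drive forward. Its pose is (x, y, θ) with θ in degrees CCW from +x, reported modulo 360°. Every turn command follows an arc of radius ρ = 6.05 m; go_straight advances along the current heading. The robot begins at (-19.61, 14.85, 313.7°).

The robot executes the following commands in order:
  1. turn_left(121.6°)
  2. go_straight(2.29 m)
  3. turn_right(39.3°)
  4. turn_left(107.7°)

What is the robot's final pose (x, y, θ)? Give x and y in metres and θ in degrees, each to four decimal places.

set_pose: (x, y, θ) = (-19.6100, 14.8500, 313.7000°), ρ = 6.05
turn_left(121.6°): centre at ρ to the left, rotate +121.6° → (-9.3841, 17.4946, 435.3000° ≡ 75.3000°)
go_straight(2.29): x += 2.29·cos θ, y += 2.29·sin θ → (-8.8030, 19.7096, 75.3000°)
turn_right(39.3°): centre at ρ to the right, rotate −39.3° → (-6.5071, 23.0690, 36.0000°)
turn_left(107.7°): centre at ρ to the left, rotate +107.7° → (-6.4815, 32.8394, 143.7000°)

(-6.4815, 32.8394, 143.7000°)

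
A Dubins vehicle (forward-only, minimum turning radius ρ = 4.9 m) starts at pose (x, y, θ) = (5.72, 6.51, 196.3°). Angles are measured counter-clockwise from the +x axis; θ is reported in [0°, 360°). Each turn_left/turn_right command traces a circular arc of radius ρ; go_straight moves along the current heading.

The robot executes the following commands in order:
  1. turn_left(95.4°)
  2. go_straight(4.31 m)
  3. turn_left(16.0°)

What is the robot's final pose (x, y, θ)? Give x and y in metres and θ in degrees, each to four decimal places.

(4.8119, -5.1941, 307.7000°)

set_pose: (x, y, θ) = (5.7200, 6.5100, 196.3000°), ρ = 4.9
turn_left(95.4°): centre at ρ to the left, rotate +95.4° → (2.5425, -0.0048, 291.7000°)
go_straight(4.31): x += 4.31·cos θ, y += 4.31·sin θ → (4.1361, -4.0094, 291.7000°)
turn_left(16.0°): centre at ρ to the left, rotate +16.0° → (4.8119, -5.1941, 307.7000°)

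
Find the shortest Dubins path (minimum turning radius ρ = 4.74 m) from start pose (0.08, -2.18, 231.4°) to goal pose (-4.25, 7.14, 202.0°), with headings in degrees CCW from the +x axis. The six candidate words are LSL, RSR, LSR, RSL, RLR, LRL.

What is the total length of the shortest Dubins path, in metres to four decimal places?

37.4150 m

Let ψ = atan2(Δy, Δx) = atan2(9.32, -4.33) = 114.9192° be the start→goal bearing.
Normalize: d = |goal − start| / ρ = 10.276736/4.74 = 2.168088, α = (θ_start − ψ) mod 360° = 116.4808° = 2.032973 rad, β = (θ_goal − ψ) mod 360° = 87.0808° = 1.519846 rad.
Common terms: sin α = 0.895084, cos α = -0.445898, sin β = 0.998702, cos β = 0.050928, cos(α−β) = 0.871214, d² = 4.700604. Work in radians in the unit-radius frame; every candidate has L = ρ·(t + p + q).
LSL: p² = 2 + d² − 2cos(α−β) + 2d(sin α − sin β) = 4.508869; p = √p² = 2.123410; φ = atan2(cos β − cos α, d + sin α − sin β) = 0.236165 rad; t = (φ − α) mod 2π = 4.486377 rad, q = (β − φ) mod 2π = 1.283682 rad → L = 4.74·(4.486377 + 2.123410 + 1.283682) = 4.74·7.893468 = 37.415040 m
RSR: p² = 2 + d² − 2cos(α−β) + 2d(sin β − sin α) = 5.407484; p = √p² = 2.325400; φ = atan2(cos α − cos β, d − sin α + sin β) = -0.215311 rad; t = (α − φ) mod 2π = 2.248285 rad, q = (φ − β) mod 2π = 4.548028 rad → L = 4.74·(2.248285 + 2.325400 + 4.548028) = 4.74·9.121712 = 43.236914 m
LSR: p² = d² − 2 + 2cos(α−β) + 2d(sin α + sin β) = 12.654822; p = √p² = 3.557362; φ = atan2(−cos α − cos β, d + sin α + sin β) − atan2(−2, p) = 0.609106 rad; t = (φ − α) mod 2π = 4.859318 rad, q = (φ − β) mod 2π = 5.372445 rad → L = 4.74·(4.859318 + 3.557362 + 5.372445) = 4.74·13.789125 = 65.360451 m
RSL: p² = d² − 2 + 2cos(α−β) − 2d(sin α + sin β) = -3.768758 < 0 → infeasible
RLR: c = (6 − d² + 2cos(α−β) + 2d(sin α − sin β))/8 = 0.324064; p = 2π − arccos c = 5.042412 rad; φ = atan2(cos α − cos β, d − sin α + sin β) = -0.215311 rad; t = (α − φ + p/2) mod 2π = 4.769490 rad, q = (α − β − t + p) mod 2π = 0.786048 rad → L = 4.74·(4.769490 + 5.042412 + 0.786048) = 4.74·10.597950 = 50.234283 m
LRL: c = (6 − d² + 2cos(α−β) − 2d(sin α − sin β))/8 = 0.436391; p = 2π − arccos c = 5.163973 rad; φ = atan2(cos β − cos α, d + sin α − sin β) = 0.236165 rad; t = (φ − α + p/2) mod 2π = 0.785178 rad, q = (β − α − t + p) mod 2π = 3.865668 rad → L = 4.74·(0.785178 + 5.163973 + 3.865668) = 4.74·9.814819 = 46.522243 m
Shortest: LSL with L = 37.415040 m ≈ 37.4150 m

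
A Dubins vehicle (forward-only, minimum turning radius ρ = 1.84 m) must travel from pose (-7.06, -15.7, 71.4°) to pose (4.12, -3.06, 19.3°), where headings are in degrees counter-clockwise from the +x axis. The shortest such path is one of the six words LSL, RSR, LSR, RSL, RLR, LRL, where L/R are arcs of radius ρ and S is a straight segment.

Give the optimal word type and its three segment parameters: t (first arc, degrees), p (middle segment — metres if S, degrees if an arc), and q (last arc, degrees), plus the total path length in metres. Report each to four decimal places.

Let ψ = atan2(Δy, Δx) = atan2(12.64, 11.18) = 48.5074° be the start→goal bearing.
Normalize: d = |goal − start| / ρ = 16.874893/1.84 = 9.171137, α = (θ_start − ψ) mod 360° = 22.8926° = 0.399550 rad, β = (θ_goal − ψ) mod 360° = 330.7926° = 5.773419 rad.
Common terms: sin α = 0.389004, cos α = 0.921236, sin β = -0.487973, cos β = 0.872859, cos(α−β) = 0.614285, d² = 84.109759. Work in radians in the unit-radius frame; every candidate has L = ρ·(t + p + q).
LSL: p² = 2 + d² − 2cos(α−β) + 2d(sin α − sin β) = 100.966948; p = √p² = 10.048231; φ = atan2(cos β − cos α, d + sin α − sin β) = -0.004815 rad; t = (φ − α) mod 2π = 5.878820 rad, q = (β − φ) mod 2π = 5.778234 rad → L = 1.84·(5.878820 + 10.048231 + 5.778234) = 1.84·21.705285 = 39.937725 m
RSR: p² = 2 + d² − 2cos(α−β) + 2d(sin β − sin α) = 68.795430; p = √p² = 8.294301; φ = atan2(cos α − cos β, d − sin α + sin β) = 0.005833 rad; t = (α − φ) mod 2π = 0.393718 rad, q = (φ − β) mod 2π = 0.515599 rad → L = 1.84·(0.393718 + 8.294301 + 0.515599) = 1.84·9.203618 = 16.934656 m
LSR: p² = d² − 2 + 2cos(α−β) + 2d(sin α + sin β) = 81.523016; p = √p² = 9.029010; φ = atan2(−cos α − cos β, d + sin α + sin β) − atan2(−2, p) = 0.022750 rad; t = (φ − α) mod 2π = 5.906384 rad, q = (φ − β) mod 2π = 0.532516 rad → L = 1.84·(5.906384 + 9.029010 + 0.532516) = 1.84·15.467910 = 28.460954 m
RSL: p² = d² − 2 + 2cos(α−β) − 2d(sin α + sin β) = 85.153642; p = √p² = 9.227873; φ = atan2(cos α + cos β, d − sin α − sin β) − atan2(2, p) = -0.022262 rad; t = (α − φ) mod 2π = 0.421812 rad, q = (β − φ) mod 2π = 5.795681 rad → L = 1.84·(0.421812 + 9.227873 + 5.795681) = 1.84·15.445366 = 28.419473 m
RLR: c = (6 − d² + 2cos(α−β) + 2d(sin α − sin β))/8 = -7.599429, |c| > 1 → infeasible
LRL: c = (6 − d² + 2cos(α−β) − 2d(sin α − sin β))/8 = -11.620868, |c| > 1 → infeasible
Shortest: RSR with L = 16.934656 m ≈ 16.9347 m
Convert RSR to answer units (arcs ×180/π): t = 0.393718·180/π = 22.5584°, p = ρ·p = 1.84·8.294301 = 15.2615 m, q = 0.515599·180/π = 29.5416°, L = 16.9347 m.

RSR: t = 22.5584°, p = 15.2615 m, q = 29.5416°, L = 16.9347 m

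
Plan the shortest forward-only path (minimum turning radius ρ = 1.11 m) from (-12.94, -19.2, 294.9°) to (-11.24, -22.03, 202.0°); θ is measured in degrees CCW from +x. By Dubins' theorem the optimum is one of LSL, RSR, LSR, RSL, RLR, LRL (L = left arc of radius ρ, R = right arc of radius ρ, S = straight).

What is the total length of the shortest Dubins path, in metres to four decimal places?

Let ψ = atan2(Δy, Δx) = atan2(-2.83, 1.70) = -59.0065° be the start→goal bearing.
Normalize: d = |goal − start| / ρ = 3.301348/1.11 = 2.974188, α = (θ_start − ψ) mod 360° = 353.9065° = 6.176833 rad, β = (θ_goal − ψ) mod 360° = 261.0065° = 4.555422 rad.
Common terms: sin α = -0.106152, cos α = 0.994350, sin β = -0.987706, cos β = -0.156323, cos(α−β) = -0.050593, d² = 8.845792. Work in radians in the unit-radius frame; every candidate has L = ρ·(t + p + q).
LSL: p² = 2 + d² − 2cos(α−β) + 2d(sin α − sin β) = 16.190794; p = √p² = 4.023779; φ = atan2(cos β − cos α, d + sin α − sin β) = -0.290017 rad; t = (φ − α) mod 2π = 6.099521 rad, q = (β − φ) mod 2π = 4.845439 rad → L = 1.11·(6.099521 + 4.023779 + 4.845439) = 1.11·14.968738 = 16.615300 m
RSR: p² = 2 + d² − 2cos(α−β) + 2d(sin β − sin α) = 5.703161; p = √p² = 2.388129; φ = atan2(cos α − cos β, d − sin α + sin β) = 0.502742 rad; t = (α − φ) mod 2π = 5.674091 rad, q = (φ − β) mod 2π = 2.230505 rad → L = 1.11·(5.674091 + 2.388129 + 2.230505) = 1.11·10.292725 = 11.424925 m
LSR: p² = d² − 2 + 2cos(α−β) + 2d(sin α + sin β) = 0.237930; p = √p² = 0.487781; φ = atan2(−cos α − cos β, d + sin α + sin β) − atan2(−2, p) = 0.912320 rad; t = (φ − α) mod 2π = 1.018672 rad, q = (φ − β) mod 2π = 2.640083 rad → L = 1.11·(1.018672 + 0.487781 + 2.640083) = 1.11·4.146535 = 4.602654 m
RSL: p² = d² − 2 + 2cos(α−β) − 2d(sin α + sin β) = 13.251282; p = √p² = 3.640231; φ = atan2(cos α + cos β, d − sin α − sin β) − atan2(2, p) = -0.299234 rad; t = (α − φ) mod 2π = 0.192882 rad, q = (β − φ) mod 2π = 4.854657 rad → L = 1.11·(0.192882 + 3.640231 + 4.854657) = 1.11·8.687770 = 9.643424 m
RLR: c = (6 − d² + 2cos(α−β) + 2d(sin α − sin β))/8 = 0.287105; p = 2π − arccos c = 5.003592 rad; φ = atan2(cos α − cos β, d − sin α + sin β) = 0.502742 rad; t = (α − φ + p/2) mod 2π = 1.892702 rad, q = (α − β − t + p) mod 2π = 4.732301 rad → L = 1.11·(1.892702 + 5.003592 + 4.732301) = 1.11·11.628595 = 12.907740 m
LRL: c = (6 − d² + 2cos(α−β) − 2d(sin α − sin β))/8 = -1.023849, |c| > 1 → infeasible
Shortest: LSR with L = 4.602654 m ≈ 4.6027 m

4.6027 m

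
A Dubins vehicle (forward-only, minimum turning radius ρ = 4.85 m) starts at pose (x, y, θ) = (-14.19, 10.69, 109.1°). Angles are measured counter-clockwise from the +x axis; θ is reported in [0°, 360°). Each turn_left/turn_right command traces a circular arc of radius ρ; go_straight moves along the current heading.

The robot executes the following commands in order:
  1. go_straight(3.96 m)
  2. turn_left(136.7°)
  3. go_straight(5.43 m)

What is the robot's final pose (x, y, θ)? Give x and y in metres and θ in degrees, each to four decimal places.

set_pose: (x, y, θ) = (-14.1900, 10.6900, 109.1000°), ρ = 4.85
go_straight(3.96): x += 3.96·cos θ, y += 3.96·sin θ → (-15.4858, 14.4320, 109.1000°)
turn_left(136.7°): centre at ρ to the left, rotate +136.7° → (-24.4926, 14.8331, 245.8000°)
go_straight(5.43): x += 5.43·cos θ, y += 5.43·sin θ → (-26.7184, 9.8803, 245.8000°)

(-26.7184, 9.8803, 245.8000°)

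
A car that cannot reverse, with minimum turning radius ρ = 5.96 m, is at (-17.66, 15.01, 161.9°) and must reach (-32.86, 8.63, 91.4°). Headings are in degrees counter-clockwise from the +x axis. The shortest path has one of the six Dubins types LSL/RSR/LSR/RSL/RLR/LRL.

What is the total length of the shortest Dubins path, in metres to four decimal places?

Let ψ = atan2(Δy, Δx) = atan2(-6.38, -15.20) = -157.2304° be the start→goal bearing.
Normalize: d = |goal − start| / ρ = 16.484672/5.96 = 2.765885, α = (θ_start − ψ) mod 360° = 319.1304° = 5.569876 rad, β = (θ_goal − ψ) mod 360° = 248.6304° = 4.339419 rad.
Common terms: sin α = -0.654340, cos α = 0.756201, sin β = -0.931249, cos β = -0.364383, cos(α−β) = 0.333807, d² = 7.650117. Work in radians in the unit-radius frame; every candidate has L = ρ·(t + p + q).
LSL: p² = 2 + d² − 2cos(α−β) + 2d(sin α − sin β) = 10.514305; p = √p² = 3.242577; φ = atan2(cos β − cos α, d + sin α − sin β) = -0.352861 rad; t = (φ − α) mod 2π = 0.360448 rad, q = (β − φ) mod 2π = 4.692281 rad → L = 5.96·(0.360448 + 3.242577 + 4.692281) = 5.96·8.295305 = 49.440018 m
RSR: p² = 2 + d² − 2cos(α−β) + 2d(sin β − sin α) = 7.450702; p = √p² = 2.729597; φ = atan2(cos α − cos β, d − sin α + sin β) = 0.423036 rad; t = (α − φ) mod 2π = 5.146840 rad, q = (φ − β) mod 2π = 2.366802 rad → L = 5.96·(5.146840 + 2.729597 + 2.366802) = 5.96·10.243240 = 61.049710 m
LSR: p² = d² − 2 + 2cos(α−β) + 2d(sin α + sin β) = -2.453381 < 0 → infeasible
RSL: p² = d² − 2 + 2cos(α−β) − 2d(sin α + sin β) = 15.088842; p = √p² = 3.884436; φ = atan2(cos α + cos β, d − sin α − sin β) − atan2(2, p) = -0.385676 rad; t = (α − φ) mod 2π = 5.955553 rad, q = (β − φ) mod 2π = 4.725096 rad → L = 5.96·(5.955553 + 3.884436 + 4.725096) = 5.96·14.565084 = 86.807903 m
RLR: c = (6 − d² + 2cos(α−β) + 2d(sin α − sin β))/8 = 0.068662; p = 2π − arccos c = 4.781105 rad; φ = atan2(cos α − cos β, d − sin α + sin β) = 0.423036 rad; t = (α − φ + p/2) mod 2π = 1.254208 rad, q = (α − β − t + p) mod 2π = 4.757355 rad → L = 5.96·(1.254208 + 4.781105 + 4.757355) = 5.96·10.792668 = 64.324299 m
LRL: c = (6 − d² + 2cos(α−β) − 2d(sin α − sin β))/8 = -0.314288; p = 2π − arccos c = 4.392682 rad; φ = atan2(cos β − cos α, d + sin α − sin β) = -0.352861 rad; t = (φ − α + p/2) mod 2π = 2.556789 rad, q = (β − α − t + p) mod 2π = 0.605436 rad → L = 5.96·(2.556789 + 4.392682 + 0.605436) = 5.96·7.554908 = 45.027249 m
Shortest: LRL with L = 45.027249 m ≈ 45.0272 m

45.0272 m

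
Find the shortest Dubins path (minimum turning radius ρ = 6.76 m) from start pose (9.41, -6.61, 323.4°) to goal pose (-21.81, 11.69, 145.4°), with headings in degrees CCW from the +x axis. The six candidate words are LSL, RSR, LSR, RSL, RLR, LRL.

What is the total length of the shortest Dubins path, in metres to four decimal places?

58.5232 m

Let ψ = atan2(Δy, Δx) = atan2(18.30, -31.22) = 149.6228° be the start→goal bearing.
Normalize: d = |goal − start| / ρ = 36.188097/6.76 = 5.353269, α = (θ_start − ψ) mod 360° = 173.7772° = 3.032985 rad, β = (θ_goal − ψ) mod 360° = 355.7772° = 6.209484 rad.
Common terms: sin α = 0.108394, cos α = -0.994108, sin β = -0.073634, cos β = 0.997285, cos(α−β) = -0.999391, d² = 28.657487. Work in radians in the unit-radius frame; every candidate has L = ρ·(t + p + q).
LSL: p² = 2 + d² − 2cos(α−β) + 2d(sin α − sin β) = 34.605165; p = √p² = 5.882615; φ = atan2(cos β − cos α, d + sin α − sin β) = 0.345345 rad; t = (φ − α) mod 2π = 3.595546 rad, q = (β − φ) mod 2π = 5.864139 rad → L = 6.76·(3.595546 + 5.882615 + 5.864139) = 6.76·15.342300 = 103.713948 m
RSR: p² = 2 + d² − 2cos(α−β) + 2d(sin β − sin α) = 30.707374; p = √p² = 5.541423; φ = atan2(cos α − cos β, d − sin α + sin β) = -0.367587 rad; t = (α − φ) mod 2π = 3.400572 rad, q = (φ − β) mod 2π = 5.989299 rad → L = 6.76·(3.400572 + 5.541423 + 5.989299) = 6.76·14.931295 = 100.935553 m
LSR: p² = d² − 2 + 2cos(α−β) + 2d(sin α + sin β) = 25.030864; p = √p² = 5.003085; φ = atan2(−cos α − cos β, d + sin α + sin β) − atan2(−2, p) = 0.379704 rad; t = (φ − α) mod 2π = 3.629904 rad, q = (φ − β) mod 2π = 0.453405 rad → L = 6.76·(3.629904 + 5.003085 + 0.453405) = 6.76·9.086395 = 61.424029 m
RSL: p² = d² − 2 + 2cos(α−β) − 2d(sin α + sin β) = 24.286548; p = √p² = 4.928138; φ = atan2(cos α + cos β, d − sin α − sin β) − atan2(2, p) = -0.384927 rad; t = (α − φ) mod 2π = 3.417912 rad, q = (β − φ) mod 2π = 0.311226 rad → L = 6.76·(3.417912 + 4.928138 + 0.311226) = 6.76·8.657277 = 58.523189 m
RLR: c = (6 − d² + 2cos(α−β) + 2d(sin α − sin β))/8 = -2.838422, |c| > 1 → infeasible
LRL: c = (6 − d² + 2cos(α−β) − 2d(sin α − sin β))/8 = -3.325646, |c| > 1 → infeasible
Shortest: RSL with L = 58.523189 m ≈ 58.5232 m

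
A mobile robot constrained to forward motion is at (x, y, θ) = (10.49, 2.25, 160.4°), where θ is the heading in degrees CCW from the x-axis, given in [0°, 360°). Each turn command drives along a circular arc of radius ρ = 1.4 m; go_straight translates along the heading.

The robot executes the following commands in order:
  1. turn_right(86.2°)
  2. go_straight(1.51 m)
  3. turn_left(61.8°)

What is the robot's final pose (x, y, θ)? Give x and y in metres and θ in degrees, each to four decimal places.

(9.6491, 6.7913, 136.0000°)

set_pose: (x, y, θ) = (10.4900, 2.2500, 160.4000°), ρ = 1.4
turn_right(86.2°): centre at ρ to the right, rotate −86.2° → (9.6125, 3.9501, 74.2000°)
go_straight(1.51): x += 1.51·cos θ, y += 1.51·sin θ → (10.0237, 5.4030, 74.2000°)
turn_left(61.8°): centre at ρ to the left, rotate +61.8° → (9.6491, 6.7913, 136.0000°)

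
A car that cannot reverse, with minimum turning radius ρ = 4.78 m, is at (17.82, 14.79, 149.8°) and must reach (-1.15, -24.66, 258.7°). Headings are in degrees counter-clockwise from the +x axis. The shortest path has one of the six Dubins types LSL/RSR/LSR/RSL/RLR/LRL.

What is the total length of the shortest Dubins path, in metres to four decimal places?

47.2368 m

Let ψ = atan2(Δy, Δx) = atan2(-39.45, -18.97) = -115.6811° be the start→goal bearing.
Normalize: d = |goal − start| / ρ = 43.774004/4.78 = 9.157741, α = (θ_start − ψ) mod 360° = 265.4811° = 4.633520 rad, β = (θ_goal − ψ) mod 360° = 14.3811° = 0.250998 rad.
Common terms: sin α = -0.996891, cos α = -0.078787, sin β = 0.248371, cos β = 0.968665, cos(α−β) = -0.323917, d² = 83.864227. Work in radians in the unit-radius frame; every candidate has L = ρ·(t + p + q).
LSL: p² = 2 + d² − 2cos(α−β) + 2d(sin α − sin β) = 63.704483; p = √p² = 7.981509; φ = atan2(cos β − cos α, d + sin α − sin β) = 0.131615 rad; t = (φ − α) mod 2π = 1.781280 rad, q = (β − φ) mod 2π = 0.119383 rad → L = 4.78·(1.781280 + 7.981509 + 0.119383) = 4.78·9.882172 = 47.236784 m
RSR: p² = 2 + d² − 2cos(α−β) + 2d(sin β − sin α) = 109.319641; p = √p² = 10.455603; φ = atan2(cos α − cos β, d − sin α + sin β) = -0.100349 rad; t = (α − φ) mod 2π = 4.733869 rad, q = (φ − β) mod 2π = 5.931838 rad → L = 4.78·(4.733869 + 10.455603 + 5.931838) = 4.78·21.121310 = 100.959864 m
LSR: p² = d² − 2 + 2cos(α−β) + 2d(sin α + sin β) = 67.506875; p = √p² = 8.216257; φ = atan2(−cos α − cos β, d + sin α + sin β) − atan2(−2, p) = 0.133347 rad; t = (φ − α) mod 2π = 1.783012 rad, q = (φ − β) mod 2π = 6.165534 rad → L = 4.78·(1.783012 + 8.216257 + 6.165534) = 4.78·16.164803 = 77.267759 m
RSL: p² = d² − 2 + 2cos(α−β) − 2d(sin α + sin β) = 94.925909; p = √p² = 9.742993; φ = atan2(cos α + cos β, d − sin α − sin β) − atan2(2, p) = -0.112874 rad; t = (α − φ) mod 2π = 4.746394 rad, q = (β − φ) mod 2π = 0.363872 rad → L = 4.78·(4.746394 + 9.742993 + 0.363872) = 4.78·14.853258 = 70.998574 m
RLR: c = (6 − d² + 2cos(α−β) + 2d(sin α − sin β))/8 = -12.664955, |c| > 1 → infeasible
LRL: c = (6 − d² + 2cos(α−β) − 2d(sin α − sin β))/8 = -6.963060, |c| > 1 → infeasible
Shortest: LSL with L = 47.236784 m ≈ 47.2368 m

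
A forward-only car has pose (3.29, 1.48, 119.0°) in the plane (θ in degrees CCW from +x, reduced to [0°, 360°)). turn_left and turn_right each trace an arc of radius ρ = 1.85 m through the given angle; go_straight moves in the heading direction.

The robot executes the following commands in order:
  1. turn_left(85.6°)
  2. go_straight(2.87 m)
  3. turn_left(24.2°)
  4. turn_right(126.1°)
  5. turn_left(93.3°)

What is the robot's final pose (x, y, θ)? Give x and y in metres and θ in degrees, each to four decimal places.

(-7.8409, 2.7904, 196.0000°)

set_pose: (x, y, θ) = (3.2900, 1.4800, 119.0000°), ρ = 1.85
turn_left(85.6°): centre at ρ to the left, rotate +85.6° → (0.9018, 2.2652, 204.6000°)
go_straight(2.87): x += 2.87·cos θ, y += 2.87·sin θ → (-1.7077, 1.0705, 204.6000°)
turn_left(24.2°): centre at ρ to the left, rotate +24.2° → (-2.3295, 0.6070, 228.8000°)
turn_right(126.1°): centre at ρ to the right, rotate −126.1° → (-5.5262, 1.4188, 102.7000°)
turn_left(93.3°): centre at ρ to the left, rotate +93.3° → (-7.8409, 2.7904, 196.0000°)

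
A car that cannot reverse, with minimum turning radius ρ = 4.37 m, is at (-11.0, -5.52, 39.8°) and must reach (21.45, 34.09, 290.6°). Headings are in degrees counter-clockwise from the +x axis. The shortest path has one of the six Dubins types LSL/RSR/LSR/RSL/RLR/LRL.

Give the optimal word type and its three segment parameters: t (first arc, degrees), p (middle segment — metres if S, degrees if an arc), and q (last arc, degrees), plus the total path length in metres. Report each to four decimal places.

LSR: t = 19.0913°, p = 45.8202 m, q = 128.2913°, L = 57.0612 m

Let ψ = atan2(Δy, Δx) = atan2(39.61, 32.45) = 50.6744° be the start→goal bearing.
Normalize: d = |goal − start| / ρ = 51.205025/4.37 = 11.717397, α = (θ_start − ψ) mod 360° = 349.1256° = 6.093392 rad, β = (θ_goal − ψ) mod 360° = 239.9256° = 4.187492 rad.
Common terms: sin α = -0.188656, cos α = 0.982043, sin β = -0.865376, cos β = -0.501124, cos(α−β) = -0.328867, d² = 137.297394. Work in radians in the unit-radius frame; every candidate has L = ρ·(t + p + q).
LSL: p² = 2 + d² − 2cos(α−β) + 2d(sin α − sin β) = 155.813905; p = √p² = 12.482544; φ = atan2(cos β − cos α, d + sin α − sin β) = -0.119101 rad; t = (φ − α) mod 2π = 0.070693 rad, q = (β − φ) mod 2π = 4.306593 rad → L = 4.37·(0.070693 + 12.482544 + 4.306593) = 4.37·16.859830 = 73.677456 m
RSR: p² = 2 + d² − 2cos(α−β) + 2d(sin β − sin α) = 124.096350; p = √p² = 11.139854; φ = atan2(cos α − cos β, d − sin α + sin β) = 0.133537 rad; t = (α − φ) mod 2π = 5.959854 rad, q = (φ − β) mod 2π = 2.229230 rad → L = 4.37·(5.959854 + 11.139854 + 2.229230) = 4.37·19.328939 = 84.467463 m
LSR: p² = d² − 2 + 2cos(α−β) + 2d(sin α + sin β) = 109.938640; p = √p² = 10.485163; φ = atan2(−cos α − cos β, d + sin α + sin β) − atan2(−2, p) = 0.143412 rad; t = (φ − α) mod 2π = 0.333206 rad, q = (φ − β) mod 2π = 2.239105 rad → L = 4.37·(0.333206 + 10.485163 + 2.239105) = 4.37·13.057474 = 57.061160 m
RSL: p² = d² − 2 + 2cos(α−β) − 2d(sin α + sin β) = 159.340681; p = √p² = 12.623022; φ = atan2(cos α + cos β, d − sin α − sin β) − atan2(2, p) = -0.119496 rad; t = (α − φ) mod 2π = 6.212888 rad, q = (β − φ) mod 2π = 4.306988 rad → L = 4.37·(6.212888 + 12.623022 + 4.306988) = 4.37·23.142898 = 101.134466 m
RLR: c = (6 − d² + 2cos(α−β) + 2d(sin α − sin β))/8 = -14.512044, |c| > 1 → infeasible
LRL: c = (6 − d² + 2cos(α−β) − 2d(sin α − sin β))/8 = -18.476738, |c| > 1 → infeasible
Shortest: LSR with L = 57.061160 m ≈ 57.0612 m
Convert LSR to answer units (arcs ×180/π): t = 0.333206·180/π = 19.0913°, p = ρ·p = 4.37·10.485163 = 45.8202 m, q = 2.239105·180/π = 128.2913°, L = 57.0612 m.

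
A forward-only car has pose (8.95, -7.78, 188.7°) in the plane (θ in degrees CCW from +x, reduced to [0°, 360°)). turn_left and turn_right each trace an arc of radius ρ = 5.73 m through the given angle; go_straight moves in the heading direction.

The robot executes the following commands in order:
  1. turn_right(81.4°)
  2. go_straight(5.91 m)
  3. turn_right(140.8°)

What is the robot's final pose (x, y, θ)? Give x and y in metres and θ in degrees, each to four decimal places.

(9.4884, 8.3049, 326.5000°)

set_pose: (x, y, θ) = (8.9500, -7.7800, 188.7000°), ρ = 5.73
turn_right(81.4°): centre at ρ to the right, rotate −81.4° → (2.6125, -3.8199, 107.3000°)
go_straight(5.91): x += 5.91·cos θ, y += 5.91·sin θ → (0.8550, 1.8227, 107.3000°)
turn_right(140.8°): centre at ρ to the right, rotate −140.8° → (9.4884, 8.3049, -33.5000° ≡ 326.5000°)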